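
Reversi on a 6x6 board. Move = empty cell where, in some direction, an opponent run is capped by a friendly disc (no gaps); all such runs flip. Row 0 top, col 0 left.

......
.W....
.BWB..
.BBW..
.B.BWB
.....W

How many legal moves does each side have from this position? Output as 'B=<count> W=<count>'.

-- B to move --
(0,0): no bracket -> illegal
(0,1): flips 1 -> legal
(0,2): no bracket -> illegal
(1,0): no bracket -> illegal
(1,2): flips 1 -> legal
(1,3): flips 1 -> legal
(2,0): no bracket -> illegal
(2,4): no bracket -> illegal
(3,4): flips 1 -> legal
(3,5): no bracket -> illegal
(4,2): no bracket -> illegal
(5,3): no bracket -> illegal
(5,4): no bracket -> illegal
B mobility = 4
-- W to move --
(1,0): no bracket -> illegal
(1,2): no bracket -> illegal
(1,3): flips 1 -> legal
(1,4): no bracket -> illegal
(2,0): flips 1 -> legal
(2,4): flips 1 -> legal
(3,0): flips 2 -> legal
(3,4): no bracket -> illegal
(3,5): flips 1 -> legal
(4,0): flips 1 -> legal
(4,2): flips 2 -> legal
(5,0): no bracket -> illegal
(5,1): flips 3 -> legal
(5,2): no bracket -> illegal
(5,3): flips 1 -> legal
(5,4): no bracket -> illegal
W mobility = 9

Answer: B=4 W=9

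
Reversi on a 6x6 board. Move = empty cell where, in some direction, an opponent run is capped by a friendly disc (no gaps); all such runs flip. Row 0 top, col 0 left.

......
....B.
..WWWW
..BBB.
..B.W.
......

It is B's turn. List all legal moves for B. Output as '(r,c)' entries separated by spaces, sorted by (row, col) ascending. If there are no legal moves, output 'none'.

Answer: (1,1) (1,2) (1,3) (1,5) (5,4) (5,5)

Derivation:
(1,1): flips 1 -> legal
(1,2): flips 2 -> legal
(1,3): flips 1 -> legal
(1,5): flips 1 -> legal
(2,1): no bracket -> illegal
(3,1): no bracket -> illegal
(3,5): no bracket -> illegal
(4,3): no bracket -> illegal
(4,5): no bracket -> illegal
(5,3): no bracket -> illegal
(5,4): flips 1 -> legal
(5,5): flips 1 -> legal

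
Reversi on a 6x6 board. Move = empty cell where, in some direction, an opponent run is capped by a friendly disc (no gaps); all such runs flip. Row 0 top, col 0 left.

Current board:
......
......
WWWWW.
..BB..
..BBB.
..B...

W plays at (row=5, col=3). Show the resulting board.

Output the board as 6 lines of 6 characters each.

Answer: ......
......
WWWWW.
..BW..
..BWB.
..BW..

Derivation:
Place W at (5,3); scan 8 dirs for brackets.
Dir NW: opp run (4,2), next='.' -> no flip
Dir N: opp run (4,3) (3,3) capped by W -> flip
Dir NE: opp run (4,4), next='.' -> no flip
Dir W: opp run (5,2), next='.' -> no flip
Dir E: first cell '.' (not opp) -> no flip
Dir SW: edge -> no flip
Dir S: edge -> no flip
Dir SE: edge -> no flip
All flips: (3,3) (4,3)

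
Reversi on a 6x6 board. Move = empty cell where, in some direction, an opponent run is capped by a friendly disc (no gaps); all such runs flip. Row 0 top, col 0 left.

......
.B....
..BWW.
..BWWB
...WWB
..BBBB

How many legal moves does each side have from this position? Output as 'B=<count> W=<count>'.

-- B to move --
(1,2): flips 2 -> legal
(1,3): flips 4 -> legal
(1,4): flips 4 -> legal
(1,5): no bracket -> illegal
(2,5): flips 4 -> legal
(4,2): flips 2 -> legal
B mobility = 5
-- W to move --
(0,0): flips 2 -> legal
(0,1): no bracket -> illegal
(0,2): no bracket -> illegal
(1,0): no bracket -> illegal
(1,2): no bracket -> illegal
(1,3): no bracket -> illegal
(2,0): no bracket -> illegal
(2,1): flips 2 -> legal
(2,5): no bracket -> illegal
(3,1): flips 1 -> legal
(4,1): flips 1 -> legal
(4,2): no bracket -> illegal
(5,1): no bracket -> illegal
W mobility = 4

Answer: B=5 W=4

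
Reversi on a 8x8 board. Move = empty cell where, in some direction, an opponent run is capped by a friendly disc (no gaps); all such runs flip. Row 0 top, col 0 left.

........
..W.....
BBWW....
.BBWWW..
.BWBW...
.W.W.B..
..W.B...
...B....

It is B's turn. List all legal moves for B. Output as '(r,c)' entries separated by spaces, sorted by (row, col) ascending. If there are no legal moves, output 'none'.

Answer: (0,2) (0,3) (1,1) (1,3) (1,4) (2,4) (2,5) (3,6) (4,0) (4,5) (5,2) (6,1) (6,3)

Derivation:
(0,1): no bracket -> illegal
(0,2): flips 2 -> legal
(0,3): flips 1 -> legal
(1,1): flips 3 -> legal
(1,3): flips 3 -> legal
(1,4): flips 1 -> legal
(2,4): flips 2 -> legal
(2,5): flips 1 -> legal
(2,6): no bracket -> illegal
(3,6): flips 3 -> legal
(4,0): flips 2 -> legal
(4,5): flips 1 -> legal
(4,6): no bracket -> illegal
(5,0): no bracket -> illegal
(5,2): flips 1 -> legal
(5,4): no bracket -> illegal
(6,0): no bracket -> illegal
(6,1): flips 1 -> legal
(6,3): flips 1 -> legal
(7,1): no bracket -> illegal
(7,2): no bracket -> illegal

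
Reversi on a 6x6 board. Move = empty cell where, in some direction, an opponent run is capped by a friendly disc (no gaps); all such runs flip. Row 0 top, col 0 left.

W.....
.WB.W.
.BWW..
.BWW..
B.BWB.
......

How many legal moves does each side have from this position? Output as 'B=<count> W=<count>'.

-- B to move --
(0,1): flips 1 -> legal
(0,2): no bracket -> illegal
(0,3): no bracket -> illegal
(0,4): no bracket -> illegal
(0,5): no bracket -> illegal
(1,0): flips 1 -> legal
(1,3): flips 1 -> legal
(1,5): no bracket -> illegal
(2,0): no bracket -> illegal
(2,4): flips 3 -> legal
(2,5): no bracket -> illegal
(3,4): flips 3 -> legal
(4,1): no bracket -> illegal
(5,2): no bracket -> illegal
(5,3): no bracket -> illegal
(5,4): flips 2 -> legal
B mobility = 6
-- W to move --
(0,1): flips 1 -> legal
(0,2): flips 1 -> legal
(0,3): no bracket -> illegal
(1,0): flips 1 -> legal
(1,3): flips 1 -> legal
(2,0): flips 1 -> legal
(3,0): flips 1 -> legal
(3,4): no bracket -> illegal
(3,5): no bracket -> illegal
(4,1): flips 3 -> legal
(4,5): flips 1 -> legal
(5,0): no bracket -> illegal
(5,1): flips 1 -> legal
(5,2): flips 1 -> legal
(5,3): no bracket -> illegal
(5,4): no bracket -> illegal
(5,5): flips 1 -> legal
W mobility = 11

Answer: B=6 W=11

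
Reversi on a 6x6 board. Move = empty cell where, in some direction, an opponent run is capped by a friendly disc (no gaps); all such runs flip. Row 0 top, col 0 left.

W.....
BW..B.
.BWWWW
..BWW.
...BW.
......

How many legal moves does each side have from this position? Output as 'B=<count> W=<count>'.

-- B to move --
(0,1): flips 1 -> legal
(0,2): no bracket -> illegal
(1,2): flips 2 -> legal
(1,3): flips 2 -> legal
(1,5): no bracket -> illegal
(2,0): no bracket -> illegal
(3,1): no bracket -> illegal
(3,5): flips 2 -> legal
(4,2): no bracket -> illegal
(4,5): flips 1 -> legal
(5,3): no bracket -> illegal
(5,4): flips 3 -> legal
(5,5): no bracket -> illegal
B mobility = 6
-- W to move --
(0,1): no bracket -> illegal
(0,3): flips 1 -> legal
(0,4): flips 1 -> legal
(0,5): flips 1 -> legal
(1,2): no bracket -> illegal
(1,3): no bracket -> illegal
(1,5): no bracket -> illegal
(2,0): flips 2 -> legal
(3,0): no bracket -> illegal
(3,1): flips 2 -> legal
(4,1): flips 1 -> legal
(4,2): flips 2 -> legal
(5,2): flips 1 -> legal
(5,3): flips 1 -> legal
(5,4): no bracket -> illegal
W mobility = 9

Answer: B=6 W=9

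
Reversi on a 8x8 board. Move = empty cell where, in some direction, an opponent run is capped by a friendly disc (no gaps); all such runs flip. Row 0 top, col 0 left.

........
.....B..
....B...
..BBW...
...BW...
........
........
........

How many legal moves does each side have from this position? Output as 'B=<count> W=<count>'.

Answer: B=5 W=5

Derivation:
-- B to move --
(2,3): no bracket -> illegal
(2,5): flips 1 -> legal
(3,5): flips 1 -> legal
(4,5): flips 1 -> legal
(5,3): no bracket -> illegal
(5,4): flips 2 -> legal
(5,5): flips 1 -> legal
B mobility = 5
-- W to move --
(0,4): no bracket -> illegal
(0,5): no bracket -> illegal
(0,6): no bracket -> illegal
(1,3): no bracket -> illegal
(1,4): flips 1 -> legal
(1,6): no bracket -> illegal
(2,1): no bracket -> illegal
(2,2): flips 1 -> legal
(2,3): no bracket -> illegal
(2,5): no bracket -> illegal
(2,6): no bracket -> illegal
(3,1): flips 2 -> legal
(3,5): no bracket -> illegal
(4,1): no bracket -> illegal
(4,2): flips 1 -> legal
(5,2): flips 1 -> legal
(5,3): no bracket -> illegal
(5,4): no bracket -> illegal
W mobility = 5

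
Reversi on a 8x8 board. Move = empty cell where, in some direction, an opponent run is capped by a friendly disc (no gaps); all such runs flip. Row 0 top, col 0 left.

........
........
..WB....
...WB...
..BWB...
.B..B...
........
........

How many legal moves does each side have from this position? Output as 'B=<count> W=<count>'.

-- B to move --
(1,1): flips 2 -> legal
(1,2): no bracket -> illegal
(1,3): no bracket -> illegal
(2,1): flips 1 -> legal
(2,4): flips 1 -> legal
(3,1): no bracket -> illegal
(3,2): flips 2 -> legal
(5,2): flips 1 -> legal
(5,3): flips 2 -> legal
B mobility = 6
-- W to move --
(1,2): no bracket -> illegal
(1,3): flips 1 -> legal
(1,4): no bracket -> illegal
(2,4): flips 1 -> legal
(2,5): flips 1 -> legal
(3,1): no bracket -> illegal
(3,2): no bracket -> illegal
(3,5): flips 1 -> legal
(4,0): no bracket -> illegal
(4,1): flips 1 -> legal
(4,5): flips 1 -> legal
(5,0): no bracket -> illegal
(5,2): no bracket -> illegal
(5,3): no bracket -> illegal
(5,5): flips 1 -> legal
(6,0): flips 2 -> legal
(6,1): no bracket -> illegal
(6,2): no bracket -> illegal
(6,3): no bracket -> illegal
(6,4): no bracket -> illegal
(6,5): flips 1 -> legal
W mobility = 9

Answer: B=6 W=9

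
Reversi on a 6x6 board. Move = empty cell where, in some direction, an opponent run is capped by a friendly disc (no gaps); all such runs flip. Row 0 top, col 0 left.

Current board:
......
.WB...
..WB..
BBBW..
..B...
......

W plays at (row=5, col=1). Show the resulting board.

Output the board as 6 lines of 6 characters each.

Answer: ......
.WB...
..WB..
BBBW..
..W...
.W....

Derivation:
Place W at (5,1); scan 8 dirs for brackets.
Dir NW: first cell '.' (not opp) -> no flip
Dir N: first cell '.' (not opp) -> no flip
Dir NE: opp run (4,2) capped by W -> flip
Dir W: first cell '.' (not opp) -> no flip
Dir E: first cell '.' (not opp) -> no flip
Dir SW: edge -> no flip
Dir S: edge -> no flip
Dir SE: edge -> no flip
All flips: (4,2)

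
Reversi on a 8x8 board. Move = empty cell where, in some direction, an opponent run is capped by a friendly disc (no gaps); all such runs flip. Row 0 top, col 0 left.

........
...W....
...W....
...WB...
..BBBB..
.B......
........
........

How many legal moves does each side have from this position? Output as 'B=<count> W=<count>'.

-- B to move --
(0,2): no bracket -> illegal
(0,3): flips 3 -> legal
(0,4): no bracket -> illegal
(1,2): flips 1 -> legal
(1,4): no bracket -> illegal
(2,2): flips 1 -> legal
(2,4): flips 1 -> legal
(3,2): flips 1 -> legal
B mobility = 5
-- W to move --
(2,4): no bracket -> illegal
(2,5): no bracket -> illegal
(3,1): no bracket -> illegal
(3,2): no bracket -> illegal
(3,5): flips 1 -> legal
(3,6): no bracket -> illegal
(4,0): no bracket -> illegal
(4,1): no bracket -> illegal
(4,6): no bracket -> illegal
(5,0): no bracket -> illegal
(5,2): no bracket -> illegal
(5,3): flips 1 -> legal
(5,4): no bracket -> illegal
(5,5): flips 1 -> legal
(5,6): flips 2 -> legal
(6,0): flips 2 -> legal
(6,1): no bracket -> illegal
(6,2): no bracket -> illegal
W mobility = 5

Answer: B=5 W=5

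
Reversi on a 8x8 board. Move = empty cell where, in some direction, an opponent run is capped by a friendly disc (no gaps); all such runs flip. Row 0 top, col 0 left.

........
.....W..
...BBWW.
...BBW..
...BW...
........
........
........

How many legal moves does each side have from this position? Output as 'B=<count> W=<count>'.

-- B to move --
(0,4): no bracket -> illegal
(0,5): no bracket -> illegal
(0,6): flips 1 -> legal
(1,4): no bracket -> illegal
(1,6): flips 1 -> legal
(1,7): no bracket -> illegal
(2,7): flips 2 -> legal
(3,6): flips 1 -> legal
(3,7): no bracket -> illegal
(4,5): flips 1 -> legal
(4,6): flips 1 -> legal
(5,3): no bracket -> illegal
(5,4): flips 1 -> legal
(5,5): flips 1 -> legal
B mobility = 8
-- W to move --
(1,2): no bracket -> illegal
(1,3): flips 1 -> legal
(1,4): flips 2 -> legal
(2,2): flips 3 -> legal
(3,2): flips 2 -> legal
(4,2): flips 3 -> legal
(4,5): no bracket -> illegal
(5,2): flips 2 -> legal
(5,3): no bracket -> illegal
(5,4): no bracket -> illegal
W mobility = 6

Answer: B=8 W=6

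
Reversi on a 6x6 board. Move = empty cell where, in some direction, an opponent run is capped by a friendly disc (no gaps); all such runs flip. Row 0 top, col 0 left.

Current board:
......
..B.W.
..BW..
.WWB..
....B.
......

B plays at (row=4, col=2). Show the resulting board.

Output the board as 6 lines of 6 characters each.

Place B at (4,2); scan 8 dirs for brackets.
Dir NW: opp run (3,1), next='.' -> no flip
Dir N: opp run (3,2) capped by B -> flip
Dir NE: first cell 'B' (not opp) -> no flip
Dir W: first cell '.' (not opp) -> no flip
Dir E: first cell '.' (not opp) -> no flip
Dir SW: first cell '.' (not opp) -> no flip
Dir S: first cell '.' (not opp) -> no flip
Dir SE: first cell '.' (not opp) -> no flip
All flips: (3,2)

Answer: ......
..B.W.
..BW..
.WBB..
..B.B.
......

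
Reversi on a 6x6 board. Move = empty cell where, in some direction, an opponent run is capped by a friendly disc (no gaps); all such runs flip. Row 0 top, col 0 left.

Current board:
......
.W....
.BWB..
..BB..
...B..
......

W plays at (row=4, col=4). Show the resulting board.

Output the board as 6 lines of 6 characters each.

Place W at (4,4); scan 8 dirs for brackets.
Dir NW: opp run (3,3) capped by W -> flip
Dir N: first cell '.' (not opp) -> no flip
Dir NE: first cell '.' (not opp) -> no flip
Dir W: opp run (4,3), next='.' -> no flip
Dir E: first cell '.' (not opp) -> no flip
Dir SW: first cell '.' (not opp) -> no flip
Dir S: first cell '.' (not opp) -> no flip
Dir SE: first cell '.' (not opp) -> no flip
All flips: (3,3)

Answer: ......
.W....
.BWB..
..BW..
...BW.
......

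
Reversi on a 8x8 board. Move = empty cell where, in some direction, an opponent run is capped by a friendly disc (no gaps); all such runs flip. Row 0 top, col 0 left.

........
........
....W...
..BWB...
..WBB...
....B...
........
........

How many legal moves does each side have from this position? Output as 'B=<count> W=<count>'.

-- B to move --
(1,3): no bracket -> illegal
(1,4): flips 1 -> legal
(1,5): no bracket -> illegal
(2,2): flips 1 -> legal
(2,3): flips 1 -> legal
(2,5): no bracket -> illegal
(3,1): no bracket -> illegal
(3,5): no bracket -> illegal
(4,1): flips 1 -> legal
(5,1): no bracket -> illegal
(5,2): flips 1 -> legal
(5,3): no bracket -> illegal
B mobility = 5
-- W to move --
(2,1): no bracket -> illegal
(2,2): flips 1 -> legal
(2,3): no bracket -> illegal
(2,5): no bracket -> illegal
(3,1): flips 1 -> legal
(3,5): flips 1 -> legal
(4,1): no bracket -> illegal
(4,5): flips 2 -> legal
(5,2): no bracket -> illegal
(5,3): flips 1 -> legal
(5,5): flips 1 -> legal
(6,3): no bracket -> illegal
(6,4): flips 3 -> legal
(6,5): no bracket -> illegal
W mobility = 7

Answer: B=5 W=7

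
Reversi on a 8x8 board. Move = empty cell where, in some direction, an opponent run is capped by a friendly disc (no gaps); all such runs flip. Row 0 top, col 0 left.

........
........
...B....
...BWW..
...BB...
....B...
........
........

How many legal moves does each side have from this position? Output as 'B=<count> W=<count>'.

Answer: B=5 W=5

Derivation:
-- B to move --
(2,4): flips 1 -> legal
(2,5): flips 1 -> legal
(2,6): flips 1 -> legal
(3,6): flips 2 -> legal
(4,5): flips 1 -> legal
(4,6): no bracket -> illegal
B mobility = 5
-- W to move --
(1,2): flips 1 -> legal
(1,3): no bracket -> illegal
(1,4): no bracket -> illegal
(2,2): no bracket -> illegal
(2,4): no bracket -> illegal
(3,2): flips 1 -> legal
(4,2): no bracket -> illegal
(4,5): no bracket -> illegal
(5,2): flips 1 -> legal
(5,3): flips 1 -> legal
(5,5): no bracket -> illegal
(6,3): no bracket -> illegal
(6,4): flips 2 -> legal
(6,5): no bracket -> illegal
W mobility = 5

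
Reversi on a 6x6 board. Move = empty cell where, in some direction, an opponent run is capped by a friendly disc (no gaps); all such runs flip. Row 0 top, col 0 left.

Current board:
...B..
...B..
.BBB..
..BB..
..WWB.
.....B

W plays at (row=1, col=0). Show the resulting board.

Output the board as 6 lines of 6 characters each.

Place W at (1,0); scan 8 dirs for brackets.
Dir NW: edge -> no flip
Dir N: first cell '.' (not opp) -> no flip
Dir NE: first cell '.' (not opp) -> no flip
Dir W: edge -> no flip
Dir E: first cell '.' (not opp) -> no flip
Dir SW: edge -> no flip
Dir S: first cell '.' (not opp) -> no flip
Dir SE: opp run (2,1) (3,2) capped by W -> flip
All flips: (2,1) (3,2)

Answer: ...B..
W..B..
.WBB..
..WB..
..WWB.
.....B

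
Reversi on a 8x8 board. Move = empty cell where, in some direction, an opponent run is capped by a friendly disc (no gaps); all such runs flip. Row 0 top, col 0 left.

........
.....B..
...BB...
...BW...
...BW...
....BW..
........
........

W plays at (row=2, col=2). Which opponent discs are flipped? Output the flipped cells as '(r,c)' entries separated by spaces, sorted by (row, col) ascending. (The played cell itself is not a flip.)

Answer: (3,3)

Derivation:
Dir NW: first cell '.' (not opp) -> no flip
Dir N: first cell '.' (not opp) -> no flip
Dir NE: first cell '.' (not opp) -> no flip
Dir W: first cell '.' (not opp) -> no flip
Dir E: opp run (2,3) (2,4), next='.' -> no flip
Dir SW: first cell '.' (not opp) -> no flip
Dir S: first cell '.' (not opp) -> no flip
Dir SE: opp run (3,3) capped by W -> flip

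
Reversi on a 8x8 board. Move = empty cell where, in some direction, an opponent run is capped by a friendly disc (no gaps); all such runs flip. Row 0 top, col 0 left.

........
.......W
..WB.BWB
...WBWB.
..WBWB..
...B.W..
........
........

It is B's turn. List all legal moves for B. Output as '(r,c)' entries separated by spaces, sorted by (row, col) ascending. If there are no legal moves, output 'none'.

(0,6): no bracket -> illegal
(0,7): flips 1 -> legal
(1,1): no bracket -> illegal
(1,2): no bracket -> illegal
(1,3): no bracket -> illegal
(1,5): no bracket -> illegal
(1,6): flips 1 -> legal
(2,1): flips 1 -> legal
(2,4): no bracket -> illegal
(3,1): flips 1 -> legal
(3,2): flips 1 -> legal
(3,7): no bracket -> illegal
(4,1): flips 1 -> legal
(4,6): no bracket -> illegal
(5,1): no bracket -> illegal
(5,2): no bracket -> illegal
(5,4): flips 1 -> legal
(5,6): no bracket -> illegal
(6,4): no bracket -> illegal
(6,5): flips 1 -> legal
(6,6): no bracket -> illegal

Answer: (0,7) (1,6) (2,1) (3,1) (3,2) (4,1) (5,4) (6,5)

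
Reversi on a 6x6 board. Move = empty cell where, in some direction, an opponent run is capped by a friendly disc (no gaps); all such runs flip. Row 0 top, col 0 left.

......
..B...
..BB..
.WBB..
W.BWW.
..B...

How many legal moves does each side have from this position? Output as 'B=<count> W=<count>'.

-- B to move --
(2,0): flips 1 -> legal
(2,1): no bracket -> illegal
(3,0): flips 1 -> legal
(3,4): flips 1 -> legal
(3,5): no bracket -> illegal
(4,1): no bracket -> illegal
(4,5): flips 2 -> legal
(5,0): no bracket -> illegal
(5,1): no bracket -> illegal
(5,3): flips 1 -> legal
(5,4): flips 1 -> legal
(5,5): flips 1 -> legal
B mobility = 7
-- W to move --
(0,1): no bracket -> illegal
(0,2): no bracket -> illegal
(0,3): no bracket -> illegal
(1,1): flips 2 -> legal
(1,3): flips 3 -> legal
(1,4): no bracket -> illegal
(2,1): flips 1 -> legal
(2,4): no bracket -> illegal
(3,4): flips 2 -> legal
(4,1): flips 1 -> legal
(5,1): no bracket -> illegal
(5,3): flips 1 -> legal
W mobility = 6

Answer: B=7 W=6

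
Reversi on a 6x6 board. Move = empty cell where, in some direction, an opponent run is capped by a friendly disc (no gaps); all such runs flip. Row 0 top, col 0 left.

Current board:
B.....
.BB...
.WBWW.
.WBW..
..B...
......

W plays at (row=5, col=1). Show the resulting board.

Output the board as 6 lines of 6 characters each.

Answer: B.....
.BB...
.WBWW.
.WBW..
..W...
.W....

Derivation:
Place W at (5,1); scan 8 dirs for brackets.
Dir NW: first cell '.' (not opp) -> no flip
Dir N: first cell '.' (not opp) -> no flip
Dir NE: opp run (4,2) capped by W -> flip
Dir W: first cell '.' (not opp) -> no flip
Dir E: first cell '.' (not opp) -> no flip
Dir SW: edge -> no flip
Dir S: edge -> no flip
Dir SE: edge -> no flip
All flips: (4,2)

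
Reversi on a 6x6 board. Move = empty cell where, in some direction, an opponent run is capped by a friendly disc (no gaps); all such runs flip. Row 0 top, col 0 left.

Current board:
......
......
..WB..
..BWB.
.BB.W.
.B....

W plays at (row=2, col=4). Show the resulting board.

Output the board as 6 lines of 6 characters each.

Answer: ......
......
..WWW.
..BWW.
.BB.W.
.B....

Derivation:
Place W at (2,4); scan 8 dirs for brackets.
Dir NW: first cell '.' (not opp) -> no flip
Dir N: first cell '.' (not opp) -> no flip
Dir NE: first cell '.' (not opp) -> no flip
Dir W: opp run (2,3) capped by W -> flip
Dir E: first cell '.' (not opp) -> no flip
Dir SW: first cell 'W' (not opp) -> no flip
Dir S: opp run (3,4) capped by W -> flip
Dir SE: first cell '.' (not opp) -> no flip
All flips: (2,3) (3,4)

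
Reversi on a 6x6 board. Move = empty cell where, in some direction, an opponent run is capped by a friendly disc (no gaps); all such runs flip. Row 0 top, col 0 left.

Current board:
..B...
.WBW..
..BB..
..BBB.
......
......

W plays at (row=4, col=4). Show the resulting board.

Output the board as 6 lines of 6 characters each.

Place W at (4,4); scan 8 dirs for brackets.
Dir NW: opp run (3,3) (2,2) capped by W -> flip
Dir N: opp run (3,4), next='.' -> no flip
Dir NE: first cell '.' (not opp) -> no flip
Dir W: first cell '.' (not opp) -> no flip
Dir E: first cell '.' (not opp) -> no flip
Dir SW: first cell '.' (not opp) -> no flip
Dir S: first cell '.' (not opp) -> no flip
Dir SE: first cell '.' (not opp) -> no flip
All flips: (2,2) (3,3)

Answer: ..B...
.WBW..
..WB..
..BWB.
....W.
......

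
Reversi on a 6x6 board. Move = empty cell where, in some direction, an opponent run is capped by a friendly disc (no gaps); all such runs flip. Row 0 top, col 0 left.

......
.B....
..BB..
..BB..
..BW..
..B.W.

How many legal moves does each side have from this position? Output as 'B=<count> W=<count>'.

Answer: B=3 W=3

Derivation:
-- B to move --
(3,4): flips 1 -> legal
(4,4): flips 1 -> legal
(4,5): no bracket -> illegal
(5,3): flips 1 -> legal
(5,5): no bracket -> illegal
B mobility = 3
-- W to move --
(0,0): no bracket -> illegal
(0,1): no bracket -> illegal
(0,2): no bracket -> illegal
(1,0): no bracket -> illegal
(1,2): no bracket -> illegal
(1,3): flips 2 -> legal
(1,4): no bracket -> illegal
(2,0): no bracket -> illegal
(2,1): flips 1 -> legal
(2,4): no bracket -> illegal
(3,1): no bracket -> illegal
(3,4): no bracket -> illegal
(4,1): flips 1 -> legal
(4,4): no bracket -> illegal
(5,1): no bracket -> illegal
(5,3): no bracket -> illegal
W mobility = 3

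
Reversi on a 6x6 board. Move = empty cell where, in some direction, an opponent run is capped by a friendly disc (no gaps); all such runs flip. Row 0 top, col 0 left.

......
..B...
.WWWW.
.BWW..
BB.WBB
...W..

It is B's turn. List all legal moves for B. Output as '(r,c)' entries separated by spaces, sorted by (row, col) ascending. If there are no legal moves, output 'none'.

Answer: (1,1) (1,3) (1,4) (3,0) (3,4) (4,2)

Derivation:
(1,0): no bracket -> illegal
(1,1): flips 3 -> legal
(1,3): flips 1 -> legal
(1,4): flips 2 -> legal
(1,5): no bracket -> illegal
(2,0): no bracket -> illegal
(2,5): no bracket -> illegal
(3,0): flips 1 -> legal
(3,4): flips 3 -> legal
(3,5): no bracket -> illegal
(4,2): flips 3 -> legal
(5,2): no bracket -> illegal
(5,4): no bracket -> illegal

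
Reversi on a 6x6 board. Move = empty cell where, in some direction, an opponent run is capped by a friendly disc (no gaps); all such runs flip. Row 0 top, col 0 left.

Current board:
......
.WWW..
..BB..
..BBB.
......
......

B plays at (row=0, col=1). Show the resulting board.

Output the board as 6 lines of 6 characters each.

Answer: .B....
.WBW..
..BB..
..BBB.
......
......

Derivation:
Place B at (0,1); scan 8 dirs for brackets.
Dir NW: edge -> no flip
Dir N: edge -> no flip
Dir NE: edge -> no flip
Dir W: first cell '.' (not opp) -> no flip
Dir E: first cell '.' (not opp) -> no flip
Dir SW: first cell '.' (not opp) -> no flip
Dir S: opp run (1,1), next='.' -> no flip
Dir SE: opp run (1,2) capped by B -> flip
All flips: (1,2)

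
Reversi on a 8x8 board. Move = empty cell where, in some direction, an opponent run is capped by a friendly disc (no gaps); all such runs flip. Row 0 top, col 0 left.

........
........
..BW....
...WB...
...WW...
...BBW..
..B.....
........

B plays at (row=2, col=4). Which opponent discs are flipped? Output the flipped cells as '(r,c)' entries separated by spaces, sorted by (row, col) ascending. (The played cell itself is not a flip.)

Answer: (2,3)

Derivation:
Dir NW: first cell '.' (not opp) -> no flip
Dir N: first cell '.' (not opp) -> no flip
Dir NE: first cell '.' (not opp) -> no flip
Dir W: opp run (2,3) capped by B -> flip
Dir E: first cell '.' (not opp) -> no flip
Dir SW: opp run (3,3), next='.' -> no flip
Dir S: first cell 'B' (not opp) -> no flip
Dir SE: first cell '.' (not opp) -> no flip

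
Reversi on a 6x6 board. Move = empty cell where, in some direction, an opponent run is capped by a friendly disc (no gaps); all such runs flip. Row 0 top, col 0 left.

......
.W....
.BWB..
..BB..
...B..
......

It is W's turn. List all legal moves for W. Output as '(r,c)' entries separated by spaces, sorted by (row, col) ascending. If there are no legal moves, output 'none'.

Answer: (2,0) (2,4) (3,1) (4,2) (4,4)

Derivation:
(1,0): no bracket -> illegal
(1,2): no bracket -> illegal
(1,3): no bracket -> illegal
(1,4): no bracket -> illegal
(2,0): flips 1 -> legal
(2,4): flips 1 -> legal
(3,0): no bracket -> illegal
(3,1): flips 1 -> legal
(3,4): no bracket -> illegal
(4,1): no bracket -> illegal
(4,2): flips 1 -> legal
(4,4): flips 1 -> legal
(5,2): no bracket -> illegal
(5,3): no bracket -> illegal
(5,4): no bracket -> illegal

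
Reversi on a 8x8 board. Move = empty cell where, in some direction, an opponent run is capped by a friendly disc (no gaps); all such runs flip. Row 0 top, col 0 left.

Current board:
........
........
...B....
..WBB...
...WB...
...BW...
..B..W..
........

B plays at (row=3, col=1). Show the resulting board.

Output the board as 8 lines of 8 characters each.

Answer: ........
........
...B....
.BBBB...
...WB...
...BW...
..B..W..
........

Derivation:
Place B at (3,1); scan 8 dirs for brackets.
Dir NW: first cell '.' (not opp) -> no flip
Dir N: first cell '.' (not opp) -> no flip
Dir NE: first cell '.' (not opp) -> no flip
Dir W: first cell '.' (not opp) -> no flip
Dir E: opp run (3,2) capped by B -> flip
Dir SW: first cell '.' (not opp) -> no flip
Dir S: first cell '.' (not opp) -> no flip
Dir SE: first cell '.' (not opp) -> no flip
All flips: (3,2)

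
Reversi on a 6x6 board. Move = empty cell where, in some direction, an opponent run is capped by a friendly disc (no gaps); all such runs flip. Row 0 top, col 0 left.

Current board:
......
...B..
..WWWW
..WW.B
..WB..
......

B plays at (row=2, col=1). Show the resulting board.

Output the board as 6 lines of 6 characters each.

Answer: ......
...B..
.BWWWW
..BW.B
..WB..
......

Derivation:
Place B at (2,1); scan 8 dirs for brackets.
Dir NW: first cell '.' (not opp) -> no flip
Dir N: first cell '.' (not opp) -> no flip
Dir NE: first cell '.' (not opp) -> no flip
Dir W: first cell '.' (not opp) -> no flip
Dir E: opp run (2,2) (2,3) (2,4) (2,5), next=edge -> no flip
Dir SW: first cell '.' (not opp) -> no flip
Dir S: first cell '.' (not opp) -> no flip
Dir SE: opp run (3,2) capped by B -> flip
All flips: (3,2)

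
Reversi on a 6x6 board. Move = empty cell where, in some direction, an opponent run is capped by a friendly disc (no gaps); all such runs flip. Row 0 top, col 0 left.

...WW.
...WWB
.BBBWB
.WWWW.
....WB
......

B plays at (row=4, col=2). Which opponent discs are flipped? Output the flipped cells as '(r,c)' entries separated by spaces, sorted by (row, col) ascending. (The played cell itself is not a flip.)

Dir NW: opp run (3,1), next='.' -> no flip
Dir N: opp run (3,2) capped by B -> flip
Dir NE: opp run (3,3) (2,4) capped by B -> flip
Dir W: first cell '.' (not opp) -> no flip
Dir E: first cell '.' (not opp) -> no flip
Dir SW: first cell '.' (not opp) -> no flip
Dir S: first cell '.' (not opp) -> no flip
Dir SE: first cell '.' (not opp) -> no flip

Answer: (2,4) (3,2) (3,3)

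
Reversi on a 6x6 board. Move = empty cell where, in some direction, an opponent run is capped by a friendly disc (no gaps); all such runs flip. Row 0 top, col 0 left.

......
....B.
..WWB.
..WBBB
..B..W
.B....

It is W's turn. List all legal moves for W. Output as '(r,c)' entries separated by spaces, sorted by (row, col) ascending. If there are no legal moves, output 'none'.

(0,3): no bracket -> illegal
(0,4): no bracket -> illegal
(0,5): flips 1 -> legal
(1,3): no bracket -> illegal
(1,5): no bracket -> illegal
(2,5): flips 2 -> legal
(3,1): no bracket -> illegal
(4,0): no bracket -> illegal
(4,1): no bracket -> illegal
(4,3): flips 1 -> legal
(4,4): flips 1 -> legal
(5,0): no bracket -> illegal
(5,2): flips 1 -> legal
(5,3): no bracket -> illegal

Answer: (0,5) (2,5) (4,3) (4,4) (5,2)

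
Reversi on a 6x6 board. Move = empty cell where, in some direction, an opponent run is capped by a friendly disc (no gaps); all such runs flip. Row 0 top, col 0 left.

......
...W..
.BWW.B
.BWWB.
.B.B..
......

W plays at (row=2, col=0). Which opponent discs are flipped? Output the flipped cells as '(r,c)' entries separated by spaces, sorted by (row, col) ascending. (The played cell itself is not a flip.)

Dir NW: edge -> no flip
Dir N: first cell '.' (not opp) -> no flip
Dir NE: first cell '.' (not opp) -> no flip
Dir W: edge -> no flip
Dir E: opp run (2,1) capped by W -> flip
Dir SW: edge -> no flip
Dir S: first cell '.' (not opp) -> no flip
Dir SE: opp run (3,1), next='.' -> no flip

Answer: (2,1)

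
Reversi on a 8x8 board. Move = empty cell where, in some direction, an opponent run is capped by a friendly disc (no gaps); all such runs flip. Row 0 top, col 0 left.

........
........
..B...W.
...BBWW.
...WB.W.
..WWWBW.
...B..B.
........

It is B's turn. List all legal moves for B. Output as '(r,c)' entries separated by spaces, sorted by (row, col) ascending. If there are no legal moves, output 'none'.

(1,5): no bracket -> illegal
(1,6): flips 4 -> legal
(1,7): flips 2 -> legal
(2,4): no bracket -> illegal
(2,5): no bracket -> illegal
(2,7): no bracket -> illegal
(3,2): no bracket -> illegal
(3,7): flips 3 -> legal
(4,1): flips 1 -> legal
(4,2): flips 1 -> legal
(4,5): flips 1 -> legal
(4,7): no bracket -> illegal
(5,1): flips 3 -> legal
(5,7): flips 1 -> legal
(6,1): flips 2 -> legal
(6,2): flips 1 -> legal
(6,4): flips 1 -> legal
(6,5): no bracket -> illegal
(6,7): no bracket -> illegal

Answer: (1,6) (1,7) (3,7) (4,1) (4,2) (4,5) (5,1) (5,7) (6,1) (6,2) (6,4)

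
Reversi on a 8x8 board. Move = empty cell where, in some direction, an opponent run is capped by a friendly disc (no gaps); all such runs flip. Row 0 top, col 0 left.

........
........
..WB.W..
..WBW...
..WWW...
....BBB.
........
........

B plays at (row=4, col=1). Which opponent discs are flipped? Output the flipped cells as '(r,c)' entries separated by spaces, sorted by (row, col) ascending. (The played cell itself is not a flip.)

Answer: (3,2)

Derivation:
Dir NW: first cell '.' (not opp) -> no flip
Dir N: first cell '.' (not opp) -> no flip
Dir NE: opp run (3,2) capped by B -> flip
Dir W: first cell '.' (not opp) -> no flip
Dir E: opp run (4,2) (4,3) (4,4), next='.' -> no flip
Dir SW: first cell '.' (not opp) -> no flip
Dir S: first cell '.' (not opp) -> no flip
Dir SE: first cell '.' (not opp) -> no flip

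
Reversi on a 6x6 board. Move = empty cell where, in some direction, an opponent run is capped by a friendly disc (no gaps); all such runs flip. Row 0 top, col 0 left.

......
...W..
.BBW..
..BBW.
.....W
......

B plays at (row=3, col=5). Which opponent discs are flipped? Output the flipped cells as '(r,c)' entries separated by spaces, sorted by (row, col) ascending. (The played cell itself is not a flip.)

Answer: (3,4)

Derivation:
Dir NW: first cell '.' (not opp) -> no flip
Dir N: first cell '.' (not opp) -> no flip
Dir NE: edge -> no flip
Dir W: opp run (3,4) capped by B -> flip
Dir E: edge -> no flip
Dir SW: first cell '.' (not opp) -> no flip
Dir S: opp run (4,5), next='.' -> no flip
Dir SE: edge -> no flip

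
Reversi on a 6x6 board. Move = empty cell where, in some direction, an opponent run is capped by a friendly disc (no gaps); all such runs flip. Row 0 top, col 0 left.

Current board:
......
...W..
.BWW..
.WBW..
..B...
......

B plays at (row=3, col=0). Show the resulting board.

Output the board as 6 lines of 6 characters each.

Answer: ......
...W..
.BWW..
BBBW..
..B...
......

Derivation:
Place B at (3,0); scan 8 dirs for brackets.
Dir NW: edge -> no flip
Dir N: first cell '.' (not opp) -> no flip
Dir NE: first cell 'B' (not opp) -> no flip
Dir W: edge -> no flip
Dir E: opp run (3,1) capped by B -> flip
Dir SW: edge -> no flip
Dir S: first cell '.' (not opp) -> no flip
Dir SE: first cell '.' (not opp) -> no flip
All flips: (3,1)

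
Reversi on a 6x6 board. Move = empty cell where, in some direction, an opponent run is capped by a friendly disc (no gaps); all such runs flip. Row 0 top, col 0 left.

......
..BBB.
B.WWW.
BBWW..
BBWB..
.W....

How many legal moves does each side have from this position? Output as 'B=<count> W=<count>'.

-- B to move --
(1,1): no bracket -> illegal
(1,5): no bracket -> illegal
(2,1): flips 1 -> legal
(2,5): no bracket -> illegal
(3,4): flips 4 -> legal
(3,5): flips 1 -> legal
(4,4): no bracket -> illegal
(5,0): no bracket -> illegal
(5,2): flips 3 -> legal
(5,3): flips 1 -> legal
B mobility = 5
-- W to move --
(0,1): flips 1 -> legal
(0,2): flips 2 -> legal
(0,3): flips 1 -> legal
(0,4): flips 2 -> legal
(0,5): flips 1 -> legal
(1,0): no bracket -> illegal
(1,1): no bracket -> illegal
(1,5): no bracket -> illegal
(2,1): flips 2 -> legal
(2,5): no bracket -> illegal
(3,4): no bracket -> illegal
(4,4): flips 1 -> legal
(5,0): flips 1 -> legal
(5,2): no bracket -> illegal
(5,3): flips 1 -> legal
(5,4): flips 1 -> legal
W mobility = 10

Answer: B=5 W=10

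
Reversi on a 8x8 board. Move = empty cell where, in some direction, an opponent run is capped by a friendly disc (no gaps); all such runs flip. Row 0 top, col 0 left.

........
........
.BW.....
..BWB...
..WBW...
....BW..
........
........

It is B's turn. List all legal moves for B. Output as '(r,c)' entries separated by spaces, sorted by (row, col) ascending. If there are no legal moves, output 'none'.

(1,1): no bracket -> illegal
(1,2): flips 1 -> legal
(1,3): no bracket -> illegal
(2,3): flips 2 -> legal
(2,4): no bracket -> illegal
(3,1): no bracket -> illegal
(3,5): no bracket -> illegal
(4,1): flips 1 -> legal
(4,5): flips 1 -> legal
(4,6): no bracket -> illegal
(5,1): no bracket -> illegal
(5,2): flips 1 -> legal
(5,3): no bracket -> illegal
(5,6): flips 1 -> legal
(6,4): no bracket -> illegal
(6,5): no bracket -> illegal
(6,6): no bracket -> illegal

Answer: (1,2) (2,3) (4,1) (4,5) (5,2) (5,6)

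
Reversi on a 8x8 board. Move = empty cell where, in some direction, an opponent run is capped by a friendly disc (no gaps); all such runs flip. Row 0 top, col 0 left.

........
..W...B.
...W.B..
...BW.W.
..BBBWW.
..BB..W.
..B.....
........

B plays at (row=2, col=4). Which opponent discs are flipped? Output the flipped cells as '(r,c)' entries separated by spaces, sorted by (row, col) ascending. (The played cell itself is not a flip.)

Answer: (3,4)

Derivation:
Dir NW: first cell '.' (not opp) -> no flip
Dir N: first cell '.' (not opp) -> no flip
Dir NE: first cell '.' (not opp) -> no flip
Dir W: opp run (2,3), next='.' -> no flip
Dir E: first cell 'B' (not opp) -> no flip
Dir SW: first cell 'B' (not opp) -> no flip
Dir S: opp run (3,4) capped by B -> flip
Dir SE: first cell '.' (not opp) -> no flip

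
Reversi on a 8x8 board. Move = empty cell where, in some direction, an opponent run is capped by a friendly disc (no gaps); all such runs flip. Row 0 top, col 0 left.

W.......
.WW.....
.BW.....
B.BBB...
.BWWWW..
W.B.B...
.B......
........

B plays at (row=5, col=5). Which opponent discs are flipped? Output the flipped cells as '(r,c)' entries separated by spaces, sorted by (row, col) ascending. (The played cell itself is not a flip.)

Dir NW: opp run (4,4) capped by B -> flip
Dir N: opp run (4,5), next='.' -> no flip
Dir NE: first cell '.' (not opp) -> no flip
Dir W: first cell 'B' (not opp) -> no flip
Dir E: first cell '.' (not opp) -> no flip
Dir SW: first cell '.' (not opp) -> no flip
Dir S: first cell '.' (not opp) -> no flip
Dir SE: first cell '.' (not opp) -> no flip

Answer: (4,4)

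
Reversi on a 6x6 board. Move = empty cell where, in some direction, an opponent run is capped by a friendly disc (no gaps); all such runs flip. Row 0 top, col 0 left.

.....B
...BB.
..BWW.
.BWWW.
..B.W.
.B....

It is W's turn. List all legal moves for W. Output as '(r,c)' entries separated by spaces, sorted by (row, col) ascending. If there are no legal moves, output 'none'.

(0,2): flips 1 -> legal
(0,3): flips 1 -> legal
(0,4): flips 1 -> legal
(1,1): flips 1 -> legal
(1,2): flips 1 -> legal
(1,5): no bracket -> illegal
(2,0): no bracket -> illegal
(2,1): flips 1 -> legal
(2,5): no bracket -> illegal
(3,0): flips 1 -> legal
(4,0): no bracket -> illegal
(4,1): no bracket -> illegal
(4,3): no bracket -> illegal
(5,0): no bracket -> illegal
(5,2): flips 1 -> legal
(5,3): no bracket -> illegal

Answer: (0,2) (0,3) (0,4) (1,1) (1,2) (2,1) (3,0) (5,2)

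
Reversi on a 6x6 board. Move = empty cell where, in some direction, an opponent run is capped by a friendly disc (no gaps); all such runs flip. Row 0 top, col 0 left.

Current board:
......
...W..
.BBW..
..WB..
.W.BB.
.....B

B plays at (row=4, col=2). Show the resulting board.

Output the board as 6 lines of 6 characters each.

Place B at (4,2); scan 8 dirs for brackets.
Dir NW: first cell '.' (not opp) -> no flip
Dir N: opp run (3,2) capped by B -> flip
Dir NE: first cell 'B' (not opp) -> no flip
Dir W: opp run (4,1), next='.' -> no flip
Dir E: first cell 'B' (not opp) -> no flip
Dir SW: first cell '.' (not opp) -> no flip
Dir S: first cell '.' (not opp) -> no flip
Dir SE: first cell '.' (not opp) -> no flip
All flips: (3,2)

Answer: ......
...W..
.BBW..
..BB..
.WBBB.
.....B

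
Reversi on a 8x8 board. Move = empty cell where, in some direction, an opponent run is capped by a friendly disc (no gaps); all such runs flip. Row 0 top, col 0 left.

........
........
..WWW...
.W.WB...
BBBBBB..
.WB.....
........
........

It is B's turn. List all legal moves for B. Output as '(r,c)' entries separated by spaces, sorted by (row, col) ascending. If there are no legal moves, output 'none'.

(1,1): flips 2 -> legal
(1,2): flips 1 -> legal
(1,3): flips 4 -> legal
(1,4): flips 1 -> legal
(1,5): flips 2 -> legal
(2,0): flips 1 -> legal
(2,1): flips 1 -> legal
(2,5): no bracket -> illegal
(3,0): no bracket -> illegal
(3,2): flips 1 -> legal
(3,5): no bracket -> illegal
(5,0): flips 1 -> legal
(6,0): flips 1 -> legal
(6,1): flips 1 -> legal
(6,2): flips 1 -> legal

Answer: (1,1) (1,2) (1,3) (1,4) (1,5) (2,0) (2,1) (3,2) (5,0) (6,0) (6,1) (6,2)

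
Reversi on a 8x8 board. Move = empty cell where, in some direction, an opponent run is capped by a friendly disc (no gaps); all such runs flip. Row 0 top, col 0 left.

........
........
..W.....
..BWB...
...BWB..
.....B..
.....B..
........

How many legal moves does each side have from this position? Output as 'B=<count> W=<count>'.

Answer: B=4 W=7

Derivation:
-- B to move --
(1,1): flips 3 -> legal
(1,2): flips 1 -> legal
(1,3): no bracket -> illegal
(2,1): no bracket -> illegal
(2,3): flips 1 -> legal
(2,4): no bracket -> illegal
(3,1): no bracket -> illegal
(3,5): no bracket -> illegal
(4,2): no bracket -> illegal
(5,3): no bracket -> illegal
(5,4): flips 1 -> legal
B mobility = 4
-- W to move --
(2,1): no bracket -> illegal
(2,3): no bracket -> illegal
(2,4): flips 1 -> legal
(2,5): no bracket -> illegal
(3,1): flips 1 -> legal
(3,5): flips 1 -> legal
(3,6): no bracket -> illegal
(4,1): no bracket -> illegal
(4,2): flips 2 -> legal
(4,6): flips 1 -> legal
(5,2): no bracket -> illegal
(5,3): flips 1 -> legal
(5,4): no bracket -> illegal
(5,6): no bracket -> illegal
(6,4): no bracket -> illegal
(6,6): flips 1 -> legal
(7,4): no bracket -> illegal
(7,5): no bracket -> illegal
(7,6): no bracket -> illegal
W mobility = 7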